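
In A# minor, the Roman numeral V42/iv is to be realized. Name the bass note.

G#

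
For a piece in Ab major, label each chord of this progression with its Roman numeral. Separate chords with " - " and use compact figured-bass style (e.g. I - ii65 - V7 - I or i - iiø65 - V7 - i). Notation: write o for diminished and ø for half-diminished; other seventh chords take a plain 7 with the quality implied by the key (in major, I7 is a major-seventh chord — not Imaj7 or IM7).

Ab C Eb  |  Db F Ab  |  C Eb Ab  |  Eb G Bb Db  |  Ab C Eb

I - IV - I6 - V7 - I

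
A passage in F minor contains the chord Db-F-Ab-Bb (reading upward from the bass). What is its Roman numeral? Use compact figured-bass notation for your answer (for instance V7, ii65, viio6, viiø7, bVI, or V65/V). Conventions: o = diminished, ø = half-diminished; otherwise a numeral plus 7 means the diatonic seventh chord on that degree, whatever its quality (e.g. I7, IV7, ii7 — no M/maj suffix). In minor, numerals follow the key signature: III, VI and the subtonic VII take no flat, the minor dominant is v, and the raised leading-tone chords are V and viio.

Stacked in thirds the chord is Bb-Db-F-Ab: a minor seventh chord on Bb.
In F minor, Bb is the subdominant; the diatonic minor seventh chord there is iv7.
With Db in the bass the chord is in first inversion, so the figured bass is 65.

iv65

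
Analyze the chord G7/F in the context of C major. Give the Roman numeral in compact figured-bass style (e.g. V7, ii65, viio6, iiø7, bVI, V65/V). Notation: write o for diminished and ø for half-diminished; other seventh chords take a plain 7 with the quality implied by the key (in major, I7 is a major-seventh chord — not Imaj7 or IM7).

V42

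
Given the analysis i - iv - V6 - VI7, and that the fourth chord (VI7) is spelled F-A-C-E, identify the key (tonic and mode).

A minor

The anchor chord is a major seventh chord on F, labeled VI7.
VI7 on F implies F is the submediant; that puts the tonic at A, and the uppercase numeral fits minor mode.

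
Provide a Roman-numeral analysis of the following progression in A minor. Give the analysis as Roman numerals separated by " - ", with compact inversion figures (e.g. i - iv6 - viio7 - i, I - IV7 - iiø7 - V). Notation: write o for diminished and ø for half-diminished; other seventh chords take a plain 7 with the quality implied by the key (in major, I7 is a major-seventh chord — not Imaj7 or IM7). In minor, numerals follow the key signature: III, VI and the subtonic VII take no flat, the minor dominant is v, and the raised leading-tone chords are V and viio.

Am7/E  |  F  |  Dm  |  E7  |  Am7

i43 - VI - iv - V7 - i7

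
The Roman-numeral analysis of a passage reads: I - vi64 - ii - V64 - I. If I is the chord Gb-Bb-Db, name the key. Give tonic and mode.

The chord Gb is a major triad rooted on Gb; its label is I.
If Gb is scale degree 1 and the mode makes that degree carry a major triad, the tonic is Gb and the mode is major.

Gb major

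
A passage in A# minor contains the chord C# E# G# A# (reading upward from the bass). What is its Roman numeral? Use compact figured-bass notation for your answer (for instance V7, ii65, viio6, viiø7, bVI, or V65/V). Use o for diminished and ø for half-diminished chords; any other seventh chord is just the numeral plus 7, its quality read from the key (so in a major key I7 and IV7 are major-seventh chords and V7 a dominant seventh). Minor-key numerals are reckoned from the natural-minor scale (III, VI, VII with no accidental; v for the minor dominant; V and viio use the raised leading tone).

The pitches A#-C#-E#-G# form a minor seventh chord rooted on A#.
A# is scale degree 1 in A# minor, and a minor seventh chord on that degree is written i7.
With C# in the bass the chord is in first inversion, so the figured bass is 65.

i65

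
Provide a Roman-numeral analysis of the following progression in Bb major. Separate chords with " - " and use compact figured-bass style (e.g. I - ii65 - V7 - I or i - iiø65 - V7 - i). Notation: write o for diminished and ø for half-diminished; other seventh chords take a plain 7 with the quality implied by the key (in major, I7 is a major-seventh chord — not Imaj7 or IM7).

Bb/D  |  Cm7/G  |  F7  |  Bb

Bb/D has root Bb, degree 1 in Bb major, so I6.
Cm7/G: minor seventh chord on C = scale degree 2 → ii43.
F7 has root F, degree 5 in Bb major, so V7.
Bb: major triad on Bb = scale degree 1 → I.

I6 - ii43 - V7 - I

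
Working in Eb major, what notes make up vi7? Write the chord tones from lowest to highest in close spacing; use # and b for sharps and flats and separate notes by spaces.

C Eb G Bb

In Eb major, the submediant is C, and the diatonic chord built there is a minor seventh chord.
Stacking thirds from C gives C-Eb-G-Bb.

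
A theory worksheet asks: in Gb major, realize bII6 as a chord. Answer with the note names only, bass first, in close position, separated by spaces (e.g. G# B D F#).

Scale degree 2 in Gb major is Ab; lowering it a half step gives Abb. bII6 is the Neapolitan sixth — a major triad on the lowered second degree, here in its customary first inversion.
So the chord is Abb-Cb-Ebb, a major triad.
The figured bass 6 indicates first inversion, placing the third (Cb) in the bass: Cb-Ebb-Abb.

Cb Ebb Abb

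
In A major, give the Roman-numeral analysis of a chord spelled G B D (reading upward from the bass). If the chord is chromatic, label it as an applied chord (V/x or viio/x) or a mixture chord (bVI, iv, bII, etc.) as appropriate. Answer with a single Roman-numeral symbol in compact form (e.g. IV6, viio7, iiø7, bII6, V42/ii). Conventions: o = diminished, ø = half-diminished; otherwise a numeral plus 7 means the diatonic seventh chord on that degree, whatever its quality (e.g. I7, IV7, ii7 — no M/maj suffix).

The pitches G-B-D form a major triad rooted on G.
G is the lowered seventh degree of A major (diatonic 7 would be G#). This is a major triad on the lowered seventh degree (the subtonic), borrowed from the parallel minor.

bVII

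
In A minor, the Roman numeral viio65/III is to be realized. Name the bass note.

D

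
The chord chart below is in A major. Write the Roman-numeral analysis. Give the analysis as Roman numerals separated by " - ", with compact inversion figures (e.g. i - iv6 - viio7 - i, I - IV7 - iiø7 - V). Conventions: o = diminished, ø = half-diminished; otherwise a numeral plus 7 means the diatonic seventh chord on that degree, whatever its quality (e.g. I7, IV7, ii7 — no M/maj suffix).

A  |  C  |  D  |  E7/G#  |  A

A has root A, degree 1 in A major, so I.
C: C with this quality isn't in the key; it's bIII, borrowed from the parallel minor.
D: root D is the subdominant; major triad there is IV.
E7/G#: dominant seventh chord on E = scale degree 5 → V65.
A has root A, degree 1 in A major, so I.

I - bIII - IV - V65 - I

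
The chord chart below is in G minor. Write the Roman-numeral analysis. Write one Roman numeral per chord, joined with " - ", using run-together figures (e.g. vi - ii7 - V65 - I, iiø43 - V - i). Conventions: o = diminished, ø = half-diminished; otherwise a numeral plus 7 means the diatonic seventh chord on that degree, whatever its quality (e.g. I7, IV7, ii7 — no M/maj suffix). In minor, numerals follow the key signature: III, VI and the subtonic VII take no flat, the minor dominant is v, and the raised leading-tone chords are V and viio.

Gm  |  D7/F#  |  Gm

i - V65 - i

Gm: root G is the tonic; minor triad there is i.
D7/F#: dominant seventh chord on D = scale degree 5 → V65.
Gm: root G is the tonic; minor triad there is i.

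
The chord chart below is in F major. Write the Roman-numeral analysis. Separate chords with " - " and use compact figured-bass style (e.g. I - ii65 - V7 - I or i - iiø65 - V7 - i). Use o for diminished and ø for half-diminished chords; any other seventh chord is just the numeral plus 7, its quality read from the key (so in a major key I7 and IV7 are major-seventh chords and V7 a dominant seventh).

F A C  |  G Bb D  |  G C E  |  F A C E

I - ii - V64 - I7

F-A-C: major triad on F = scale degree 1 → I.
G-Bb-D: root G is the supertonic; minor triad there is ii.
G-C-E: root C is the dominant; major triad there is V64.
F-A-C-E has root F, degree 1 in F major, so I7.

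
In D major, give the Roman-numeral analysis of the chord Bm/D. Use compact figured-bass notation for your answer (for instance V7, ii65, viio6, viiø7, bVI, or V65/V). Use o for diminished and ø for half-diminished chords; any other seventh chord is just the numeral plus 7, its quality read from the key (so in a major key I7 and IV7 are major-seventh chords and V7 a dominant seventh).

vi6

Stacked in thirds the chord is B-D-F#: a minor triad on B.
B is scale degree 6 in D major, and a minor triad on that degree is written vi.
With D in the bass the chord is in first inversion, so the figured bass is 6.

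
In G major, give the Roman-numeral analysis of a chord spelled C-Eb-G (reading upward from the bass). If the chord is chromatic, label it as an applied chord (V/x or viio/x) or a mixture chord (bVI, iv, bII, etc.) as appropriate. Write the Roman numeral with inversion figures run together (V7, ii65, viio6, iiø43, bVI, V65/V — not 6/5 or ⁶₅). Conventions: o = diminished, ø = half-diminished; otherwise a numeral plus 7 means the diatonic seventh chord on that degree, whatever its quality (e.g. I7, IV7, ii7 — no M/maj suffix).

The pitches C-Eb-G form a minor triad rooted on C.
C is the fourth degree of G major. This is the minor subdominant, borrowed from the parallel minor.

iv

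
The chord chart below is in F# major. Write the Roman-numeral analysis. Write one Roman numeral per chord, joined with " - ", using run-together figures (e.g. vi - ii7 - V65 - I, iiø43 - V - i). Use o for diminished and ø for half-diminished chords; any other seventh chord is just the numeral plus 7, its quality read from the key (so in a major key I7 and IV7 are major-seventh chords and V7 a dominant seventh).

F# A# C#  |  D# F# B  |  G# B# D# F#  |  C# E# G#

I - IV6 - V7/V - V

F#-A#-C# has root F#, degree 1 in F# major, so I.
D#-F#-B: root B is the subdominant; major triad there is IV6.
G#-B#-D#-F# is the secondary dominant of V (dominant seventh chord on G#): V7/V.
C#-E#-G# has root C#, degree 5 in F# major, so V.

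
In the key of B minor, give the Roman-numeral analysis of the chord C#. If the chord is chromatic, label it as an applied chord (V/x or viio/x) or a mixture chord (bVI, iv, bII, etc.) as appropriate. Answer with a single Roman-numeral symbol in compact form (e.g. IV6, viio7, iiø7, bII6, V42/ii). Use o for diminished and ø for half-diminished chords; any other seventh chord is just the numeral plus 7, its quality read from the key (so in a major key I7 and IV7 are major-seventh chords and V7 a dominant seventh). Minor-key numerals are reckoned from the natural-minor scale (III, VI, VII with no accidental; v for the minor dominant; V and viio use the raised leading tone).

V/V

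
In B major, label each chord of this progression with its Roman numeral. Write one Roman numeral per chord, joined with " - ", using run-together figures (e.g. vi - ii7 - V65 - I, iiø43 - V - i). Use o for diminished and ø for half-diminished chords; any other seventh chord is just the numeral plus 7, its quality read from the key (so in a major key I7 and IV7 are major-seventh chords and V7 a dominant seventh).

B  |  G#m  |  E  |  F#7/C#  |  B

B: major triad on B = scale degree 1 → I.
G#m: root G# is the submediant; minor triad there is vi.
E has root E, degree 4 in B major, so IV.
F#7/C# has root F#, degree 5 in B major, so V43.
B: major triad on B = scale degree 1 → I.

I - vi - IV - V43 - I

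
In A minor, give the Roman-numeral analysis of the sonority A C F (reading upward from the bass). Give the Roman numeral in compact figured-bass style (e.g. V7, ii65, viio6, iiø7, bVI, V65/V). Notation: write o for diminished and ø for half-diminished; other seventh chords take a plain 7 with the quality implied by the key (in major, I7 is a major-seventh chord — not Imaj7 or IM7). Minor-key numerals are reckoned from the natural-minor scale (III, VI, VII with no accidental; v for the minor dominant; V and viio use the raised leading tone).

Stacked in thirds the chord is F-A-C: a major triad on F.
F is scale degree 6 in A minor, and a major triad on that degree is written VI.
With A in the bass the chord is in first inversion, so the figured bass is 6.

VI6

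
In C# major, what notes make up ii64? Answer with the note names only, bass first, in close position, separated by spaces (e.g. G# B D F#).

The numeral's case and figure indicate a minor triad. In C# major its root, scale degree 2, is D#.
That chord is spelled D#-F#-A#.
With the 64 figure the chord is in second inversion; from the bass A# upward in close position it reads A#-D#-F#.

A# D# F#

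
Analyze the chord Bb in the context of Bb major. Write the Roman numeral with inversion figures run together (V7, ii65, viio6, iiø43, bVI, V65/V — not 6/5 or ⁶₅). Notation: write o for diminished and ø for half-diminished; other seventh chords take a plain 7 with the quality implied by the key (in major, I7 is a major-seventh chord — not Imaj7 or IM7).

Stacked in thirds the chord is Bb-D-F: a major triad on Bb.
In Bb major, Bb is the tonic; the diatonic major triad there is I.

I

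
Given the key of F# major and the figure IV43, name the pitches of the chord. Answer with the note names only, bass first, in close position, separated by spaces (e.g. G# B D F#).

In F# major, the fourth degree is B, and the diatonic chord built there is a major seventh chord.
Stacking thirds from B gives B-D#-F#-A#.
With the 43 figure the chord is in second inversion; from the bass F# upward in close position it reads F#-A#-B-D#.

F# A# B D#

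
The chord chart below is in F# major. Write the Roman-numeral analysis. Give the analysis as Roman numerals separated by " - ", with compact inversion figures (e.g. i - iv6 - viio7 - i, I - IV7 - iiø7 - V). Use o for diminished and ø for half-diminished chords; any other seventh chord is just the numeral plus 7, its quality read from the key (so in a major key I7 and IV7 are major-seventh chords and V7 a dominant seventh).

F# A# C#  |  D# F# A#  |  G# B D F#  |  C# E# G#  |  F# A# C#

I - vi - iiø7 - V - I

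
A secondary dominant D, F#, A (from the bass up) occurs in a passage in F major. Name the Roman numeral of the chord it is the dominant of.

The chord is a major triad on D.
A dominant resolves down a perfect fifth: D → G. In F major, G is scale degree 2, i.e. ii.

ii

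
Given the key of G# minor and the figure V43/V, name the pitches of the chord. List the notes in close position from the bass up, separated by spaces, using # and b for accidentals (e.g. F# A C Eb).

The slash means an applied dominant: we want the dominant of V. In G# minor, V is D# major, and its dominant is built on A#.
Building a dominant seventh chord on A# gives A#-C##-E#-G#.
With the 43 figure the chord is in second inversion; from the bass E# upward in close position it reads E#-G#-A#-C##.

E# G# A# C##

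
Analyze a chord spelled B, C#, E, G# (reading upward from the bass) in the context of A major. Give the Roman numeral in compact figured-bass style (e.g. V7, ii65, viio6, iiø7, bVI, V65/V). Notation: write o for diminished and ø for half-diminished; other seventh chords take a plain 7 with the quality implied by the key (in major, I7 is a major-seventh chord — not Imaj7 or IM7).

The pitches C#-E-G#-B form a minor seventh chord rooted on C#.
In A major, C# is the mediant; the diatonic minor seventh chord there is iii7.
With B in the bass the chord is in third inversion, so the figured bass is 42.

iii42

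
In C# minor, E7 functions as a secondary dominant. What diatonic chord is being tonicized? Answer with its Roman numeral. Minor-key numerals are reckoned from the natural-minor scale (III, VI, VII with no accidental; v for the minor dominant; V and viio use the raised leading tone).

VI

The chord is a dominant seventh chord on E.
A dominant resolves down a perfect fifth: E → A. In C# minor, A is scale degree 6, i.e. VI.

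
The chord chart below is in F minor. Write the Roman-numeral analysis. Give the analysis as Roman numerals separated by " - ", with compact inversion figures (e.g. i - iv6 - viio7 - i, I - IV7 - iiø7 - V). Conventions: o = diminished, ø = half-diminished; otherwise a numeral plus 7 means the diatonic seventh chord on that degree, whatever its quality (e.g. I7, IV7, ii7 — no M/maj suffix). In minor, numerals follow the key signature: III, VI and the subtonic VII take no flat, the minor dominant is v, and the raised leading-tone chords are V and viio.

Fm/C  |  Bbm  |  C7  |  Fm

Fm/C: minor triad on F = scale degree 1 → i64.
Bbm: minor triad on Bb = scale degree 4 → iv.
C7 has root C, degree 5 in F minor, so V7.
Fm: root F is the tonic; minor triad there is i.

i64 - iv - V7 - i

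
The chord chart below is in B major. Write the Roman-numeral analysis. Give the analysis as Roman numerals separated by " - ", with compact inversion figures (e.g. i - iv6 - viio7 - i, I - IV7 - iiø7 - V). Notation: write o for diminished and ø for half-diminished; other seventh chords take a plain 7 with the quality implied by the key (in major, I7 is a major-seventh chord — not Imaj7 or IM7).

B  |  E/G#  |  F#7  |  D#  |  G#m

B has root B, degree 1 in B major, so I.
E/G#: major triad on E = scale degree 4 → IV6.
F#7: root F# is the dominant; dominant seventh chord there is V7.
D#: a major triad on D#, the applied dominant of vi → V/vi.
G#m: minor triad on G# = scale degree 6 → vi.

I - IV6 - V7 - V/vi - vi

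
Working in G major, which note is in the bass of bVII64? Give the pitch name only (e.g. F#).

C

bVII in G major has root F; the chord is F-A-C.
The figure 64 means second inversion — the fifth is in the bass.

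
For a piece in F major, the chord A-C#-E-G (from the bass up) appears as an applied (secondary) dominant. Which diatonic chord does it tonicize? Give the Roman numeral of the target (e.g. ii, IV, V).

The chord is a dominant seventh chord on A.
A dominant resolves down a perfect fifth: A → D. In F major, D is scale degree 6, i.e. vi.

vi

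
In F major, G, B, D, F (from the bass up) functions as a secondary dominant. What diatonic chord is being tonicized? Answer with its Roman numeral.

The chord is a dominant seventh chord on G.
A dominant resolves down a perfect fifth: G → C. In F major, C is scale degree 5, i.e. V.

V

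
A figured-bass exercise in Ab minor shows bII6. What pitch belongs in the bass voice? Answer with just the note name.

bII in Ab minor has root Bbb; the chord is Bbb-Db-Fb.
The figure 6 means first inversion — the third is in the bass.

Db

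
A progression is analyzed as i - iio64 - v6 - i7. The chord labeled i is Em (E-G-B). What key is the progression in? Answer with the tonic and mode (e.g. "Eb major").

E minor

The anchor chord is a minor triad on E, labeled i.
If E is scale degree 1 and the mode makes that degree carry a minor triad, the tonic is E and the mode is minor.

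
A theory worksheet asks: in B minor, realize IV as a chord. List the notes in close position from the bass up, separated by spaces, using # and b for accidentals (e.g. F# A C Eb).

Scale degree 4 in B minor is E; here the chord built on it is altered to a major triad. IV is the major subdominant, borrowed from the parallel major.
So the chord is E-G#-B, a major triad.

E G# B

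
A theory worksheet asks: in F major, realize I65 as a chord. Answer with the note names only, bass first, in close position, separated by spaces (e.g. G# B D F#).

A C E F

In F major, the first degree is F, and the diatonic chord built there is a major seventh chord.
That chord is spelled F-A-C-E.
The figured bass 65 indicates first inversion, placing the third (A) in the bass: A-C-E-F.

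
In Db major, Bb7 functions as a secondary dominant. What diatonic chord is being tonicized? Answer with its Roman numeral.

The chord is a dominant seventh chord on Bb.
A dominant resolves down a perfect fifth: Bb → Eb. In Db major, Eb is scale degree 2, i.e. ii.

ii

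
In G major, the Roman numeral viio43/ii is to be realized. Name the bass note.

The applied chord viio43/ii is rooted on G#: G#-B-D-F.
The figure 43 means second inversion — the fifth is in the bass.

D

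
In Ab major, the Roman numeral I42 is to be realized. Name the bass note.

I in Ab major has root Ab; the chord is Ab-C-Eb-G.
The figure 42 means third inversion — the seventh is in the bass.

G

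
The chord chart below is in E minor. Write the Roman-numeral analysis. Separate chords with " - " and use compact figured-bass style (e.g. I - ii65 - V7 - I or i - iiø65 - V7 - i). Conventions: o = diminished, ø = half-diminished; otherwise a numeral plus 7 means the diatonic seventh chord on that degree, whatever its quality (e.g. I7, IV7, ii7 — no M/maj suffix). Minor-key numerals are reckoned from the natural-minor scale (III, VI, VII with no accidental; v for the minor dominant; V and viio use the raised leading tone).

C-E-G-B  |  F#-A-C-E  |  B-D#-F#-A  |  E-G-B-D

VI7 - iiø7 - V7 - i7

C-E-G-B has root C, degree 6 in E minor, so VI7.
F#-A-C-E: half-diminished seventh chord on F# = scale degree 2 → iiø7.
B-D#-F#-A: root B is the dominant; dominant seventh chord there is V7.
E-G-B-D has root E, degree 1 in E minor, so i7.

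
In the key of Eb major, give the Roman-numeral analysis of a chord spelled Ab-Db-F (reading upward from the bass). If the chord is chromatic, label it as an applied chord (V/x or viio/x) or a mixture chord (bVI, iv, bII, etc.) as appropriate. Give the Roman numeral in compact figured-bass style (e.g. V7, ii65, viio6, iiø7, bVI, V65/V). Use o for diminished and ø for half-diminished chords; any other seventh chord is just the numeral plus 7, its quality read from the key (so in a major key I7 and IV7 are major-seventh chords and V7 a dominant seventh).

Stacked in thirds the chord is Db-F-Ab: a major triad on Db.
Db is the lowered seventh degree of Eb major (diatonic 7 would be D). This is a major triad on the lowered seventh degree (the subtonic), borrowed from the parallel minor.
With Ab in the bass the chord is in second inversion, so the figured bass is 64.

bVII64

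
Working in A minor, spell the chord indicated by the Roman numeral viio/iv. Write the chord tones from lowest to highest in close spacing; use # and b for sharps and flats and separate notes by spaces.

C# E G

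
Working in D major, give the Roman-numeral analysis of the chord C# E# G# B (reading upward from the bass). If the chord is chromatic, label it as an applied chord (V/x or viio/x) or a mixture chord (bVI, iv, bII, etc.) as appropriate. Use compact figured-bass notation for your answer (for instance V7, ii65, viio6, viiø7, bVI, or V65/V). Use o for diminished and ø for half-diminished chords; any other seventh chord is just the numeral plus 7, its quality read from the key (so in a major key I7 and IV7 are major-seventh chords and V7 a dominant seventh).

The pitches C#-E#-G#-B form a dominant seventh chord rooted on C#.
C# is not a diatonic chord root with this quality in D major, but it lies a perfect fifth above F# (iii), so the chord functions as an applied dominant of iii.

V7/iii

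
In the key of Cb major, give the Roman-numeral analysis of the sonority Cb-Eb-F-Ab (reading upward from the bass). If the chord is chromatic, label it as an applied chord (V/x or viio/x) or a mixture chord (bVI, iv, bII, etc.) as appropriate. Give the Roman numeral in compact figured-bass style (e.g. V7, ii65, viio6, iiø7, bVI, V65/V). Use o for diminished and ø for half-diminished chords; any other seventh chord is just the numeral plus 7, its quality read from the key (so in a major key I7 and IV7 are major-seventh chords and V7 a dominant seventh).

viiø43/V

Stacked in thirds the chord is F-Ab-Cb-Eb: a half-diminished seventh chord on F.
F sits a half step below Gb (V in Cb major); a diminished chord there is the applied leading-tone chord of V.
With Cb in the bass the chord is in second inversion, so the figured bass is 43.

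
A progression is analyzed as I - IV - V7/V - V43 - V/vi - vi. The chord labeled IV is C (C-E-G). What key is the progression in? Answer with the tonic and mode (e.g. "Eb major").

IV is given as C-E-G — a major triad with root C.
If C is scale degree 4 and the mode makes that degree carry a major triad, the tonic is G and the mode is major.

G major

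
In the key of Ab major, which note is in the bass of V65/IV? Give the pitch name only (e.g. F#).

The applied chord V65/IV is rooted on Ab: Ab-C-Eb-Gb.
The figure 65 means first inversion — the third is in the bass.

C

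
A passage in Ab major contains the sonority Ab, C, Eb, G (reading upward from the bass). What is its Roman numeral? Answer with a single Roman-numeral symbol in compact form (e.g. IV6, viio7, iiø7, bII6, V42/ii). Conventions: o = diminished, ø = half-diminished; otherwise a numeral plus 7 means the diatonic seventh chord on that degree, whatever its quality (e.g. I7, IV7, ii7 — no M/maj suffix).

I7

Stacked in thirds the chord is Ab-C-Eb-G: a major seventh chord on Ab.
Ab is scale degree 1 in Ab major, and a major seventh chord on that degree is written I7.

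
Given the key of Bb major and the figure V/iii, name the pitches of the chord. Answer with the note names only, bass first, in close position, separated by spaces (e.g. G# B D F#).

A C# E

V/iii is a secondary dominant — the dominant triad of iii. iii in Bb major is D, so the applied chord's root is A, a perfect fifth above.
Building a major triad on A gives A-C#-E.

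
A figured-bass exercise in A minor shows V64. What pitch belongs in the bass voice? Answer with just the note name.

V in A minor has root E; the chord is E-G#-B.
The figure 64 means second inversion — the fifth is in the bass.

B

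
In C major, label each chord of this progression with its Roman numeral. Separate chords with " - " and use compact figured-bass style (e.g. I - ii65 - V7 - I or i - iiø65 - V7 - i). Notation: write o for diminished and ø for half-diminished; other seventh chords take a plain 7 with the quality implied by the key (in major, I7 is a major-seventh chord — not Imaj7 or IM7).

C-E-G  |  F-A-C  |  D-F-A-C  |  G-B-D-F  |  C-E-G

C-E-G: major triad on C = scale degree 1 → I.
F-A-C: root F is the subdominant; major triad there is IV.
D-F-A-C: root D is the supertonic; minor seventh chord there is ii7.
G-B-D-F: dominant seventh chord on G = scale degree 5 → V7.
C-E-G has root C, degree 1 in C major, so I.

I - IV - ii7 - V7 - I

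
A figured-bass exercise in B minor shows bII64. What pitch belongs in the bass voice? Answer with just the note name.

G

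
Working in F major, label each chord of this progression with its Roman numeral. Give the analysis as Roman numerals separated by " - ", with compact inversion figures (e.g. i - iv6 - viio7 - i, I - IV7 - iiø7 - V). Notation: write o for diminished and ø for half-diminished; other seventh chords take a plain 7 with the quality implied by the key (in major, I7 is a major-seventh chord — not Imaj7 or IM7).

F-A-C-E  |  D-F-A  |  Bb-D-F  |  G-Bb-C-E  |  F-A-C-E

I7 - vi - IV - V43 - I7

F-A-C-E has root F, degree 1 in F major, so I7.
D-F-A: root D is the submediant; minor triad there is vi.
Bb-D-F: major triad on Bb = scale degree 4 → IV.
G-Bb-C-E: root C is the dominant; dominant seventh chord there is V43.
F-A-C-E: root F is the tonic; major seventh chord there is I7.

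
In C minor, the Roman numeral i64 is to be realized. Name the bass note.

i in C minor has root C; the chord is C-Eb-G.
The figure 64 means second inversion — the fifth is in the bass.

G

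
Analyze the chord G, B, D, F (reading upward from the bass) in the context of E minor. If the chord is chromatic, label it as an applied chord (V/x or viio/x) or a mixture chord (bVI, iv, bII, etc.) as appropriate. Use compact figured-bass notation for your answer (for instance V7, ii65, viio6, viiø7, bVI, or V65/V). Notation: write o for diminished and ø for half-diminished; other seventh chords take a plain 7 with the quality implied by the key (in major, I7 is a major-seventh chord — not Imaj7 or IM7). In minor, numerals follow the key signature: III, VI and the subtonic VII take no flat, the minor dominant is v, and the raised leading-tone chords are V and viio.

Stacked in thirds the chord is G-B-D-F: a dominant seventh chord on G.
G is not a diatonic chord root with this quality in E minor, but it lies a perfect fifth above C (VI), so the chord functions as an applied dominant of VI.

V7/VI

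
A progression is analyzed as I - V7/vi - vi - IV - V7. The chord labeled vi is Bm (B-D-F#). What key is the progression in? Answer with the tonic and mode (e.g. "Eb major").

D major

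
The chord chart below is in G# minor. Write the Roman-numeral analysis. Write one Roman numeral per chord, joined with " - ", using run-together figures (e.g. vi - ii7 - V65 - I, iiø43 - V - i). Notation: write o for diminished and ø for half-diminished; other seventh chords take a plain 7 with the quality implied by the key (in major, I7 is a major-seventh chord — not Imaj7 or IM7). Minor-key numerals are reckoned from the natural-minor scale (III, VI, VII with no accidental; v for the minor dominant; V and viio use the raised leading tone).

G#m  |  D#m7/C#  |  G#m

i - v42 - i

G#m has root G#, degree 1 in G# minor, so i.
D#m7/C# has root D#, degree 5 in G# minor, so v42.
G#m has root G#, degree 1 in G# minor, so i.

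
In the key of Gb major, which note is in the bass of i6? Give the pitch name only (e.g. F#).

Bbb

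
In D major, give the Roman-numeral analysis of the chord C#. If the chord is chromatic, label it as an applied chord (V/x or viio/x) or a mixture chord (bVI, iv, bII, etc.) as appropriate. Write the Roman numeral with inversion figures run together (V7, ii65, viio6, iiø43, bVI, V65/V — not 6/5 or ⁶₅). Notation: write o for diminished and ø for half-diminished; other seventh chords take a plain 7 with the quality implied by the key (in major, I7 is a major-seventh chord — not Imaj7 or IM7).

V/iii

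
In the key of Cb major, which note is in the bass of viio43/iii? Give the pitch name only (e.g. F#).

The applied chord viio43/iii is rooted on D: D-F-Ab-Cb.
The figure 43 means second inversion — the fifth is in the bass.

Ab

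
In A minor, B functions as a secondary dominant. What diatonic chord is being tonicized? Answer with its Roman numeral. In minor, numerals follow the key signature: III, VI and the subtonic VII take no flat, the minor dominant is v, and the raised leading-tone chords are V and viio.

The chord is a major triad on B.
A dominant resolves down a perfect fifth: B → E. In A minor, E is scale degree 5, i.e. V.

V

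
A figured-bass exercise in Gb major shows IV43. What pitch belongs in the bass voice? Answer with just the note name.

Gb

IV in Gb major has root Cb; the chord is Cb-Eb-Gb-Bb.
The figure 43 means second inversion — the fifth is in the bass.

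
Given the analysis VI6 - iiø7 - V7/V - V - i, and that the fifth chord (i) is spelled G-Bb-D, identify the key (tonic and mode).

G minor

i is given as G-Bb-D — a minor triad with root G.
If G is scale degree 1 and the mode makes that degree carry a minor triad, the tonic is G and the mode is minor.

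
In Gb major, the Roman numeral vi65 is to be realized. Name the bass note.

Gb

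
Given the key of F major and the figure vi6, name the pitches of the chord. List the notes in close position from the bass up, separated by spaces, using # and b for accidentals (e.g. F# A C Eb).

In F major, the submediant is D, and the diatonic chord built there is a minor triad.
That chord is spelled D-F-A.
The figured bass 6 indicates first inversion, placing the third (F) in the bass: F-A-D.

F A D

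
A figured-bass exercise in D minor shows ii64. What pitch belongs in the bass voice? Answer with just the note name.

ii in D minor has root E; the chord is E-G-B.
The figure 64 means second inversion — the fifth is in the bass.

B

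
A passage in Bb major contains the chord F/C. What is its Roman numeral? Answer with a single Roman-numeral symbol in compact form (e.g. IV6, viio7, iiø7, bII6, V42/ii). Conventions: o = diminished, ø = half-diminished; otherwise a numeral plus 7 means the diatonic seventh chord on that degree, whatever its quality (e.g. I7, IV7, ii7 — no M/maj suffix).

Stacked in thirds the chord is F-A-C: a major triad on F.
In Bb major, F is the dominant; the diatonic major triad there is V.
With C in the bass the chord is in second inversion, so the figured bass is 64.

V64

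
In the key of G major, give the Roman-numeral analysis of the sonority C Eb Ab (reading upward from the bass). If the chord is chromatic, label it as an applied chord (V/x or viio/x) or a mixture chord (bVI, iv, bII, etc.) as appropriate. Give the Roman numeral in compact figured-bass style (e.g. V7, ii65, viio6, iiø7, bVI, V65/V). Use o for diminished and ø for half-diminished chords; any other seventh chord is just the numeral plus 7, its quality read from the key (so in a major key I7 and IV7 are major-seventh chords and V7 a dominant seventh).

bII6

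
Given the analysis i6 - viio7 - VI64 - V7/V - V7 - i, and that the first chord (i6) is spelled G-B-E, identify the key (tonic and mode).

The anchor chord is a minor triad on E, labeled i6.
If E is scale degree 1 and the mode makes that degree carry a minor triad, the tonic is E and the mode is minor.

E minor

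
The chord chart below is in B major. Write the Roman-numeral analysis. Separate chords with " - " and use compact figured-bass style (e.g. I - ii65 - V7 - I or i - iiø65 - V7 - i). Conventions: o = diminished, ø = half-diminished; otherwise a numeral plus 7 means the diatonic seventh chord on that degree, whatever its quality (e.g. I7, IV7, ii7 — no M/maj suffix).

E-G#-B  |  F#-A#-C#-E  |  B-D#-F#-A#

IV - V7 - I7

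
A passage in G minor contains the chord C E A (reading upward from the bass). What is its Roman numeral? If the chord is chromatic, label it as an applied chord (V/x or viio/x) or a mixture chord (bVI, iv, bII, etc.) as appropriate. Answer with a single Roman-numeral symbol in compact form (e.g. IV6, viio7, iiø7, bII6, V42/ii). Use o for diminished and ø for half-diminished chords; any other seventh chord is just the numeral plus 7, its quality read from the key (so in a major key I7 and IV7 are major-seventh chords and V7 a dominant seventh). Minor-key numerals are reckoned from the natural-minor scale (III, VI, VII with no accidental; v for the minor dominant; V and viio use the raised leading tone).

ii6

The pitches A-C-E form a minor triad rooted on A.
A is the second degree of G minor. This is the minor supertonic, borrowed from the parallel major (the Dorian ii).
With C in the bass the chord is in first inversion, so the figured bass is 6.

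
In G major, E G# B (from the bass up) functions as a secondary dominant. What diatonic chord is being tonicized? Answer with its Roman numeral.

The chord is a major triad on E.
A dominant resolves down a perfect fifth: E → A. In G major, A is scale degree 2, i.e. ii.

ii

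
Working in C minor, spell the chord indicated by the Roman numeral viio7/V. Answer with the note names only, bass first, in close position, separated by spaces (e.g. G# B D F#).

viio7/V is a secondary leading-tone chord. The target V is G in C minor; the applied chord is rooted a semitone below, on F#.
Building a fully diminished seventh chord on F# gives F#-A-C-Eb.

F# A C Eb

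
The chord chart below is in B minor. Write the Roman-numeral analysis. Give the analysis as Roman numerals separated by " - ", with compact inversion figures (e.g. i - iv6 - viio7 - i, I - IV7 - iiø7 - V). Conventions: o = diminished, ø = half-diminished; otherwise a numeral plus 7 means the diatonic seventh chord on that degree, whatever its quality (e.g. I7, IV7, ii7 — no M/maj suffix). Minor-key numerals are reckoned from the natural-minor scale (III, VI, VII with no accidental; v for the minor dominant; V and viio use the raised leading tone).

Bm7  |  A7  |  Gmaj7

i7 - VII7 - VI7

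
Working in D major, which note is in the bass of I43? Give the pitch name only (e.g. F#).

A

I in D major has root D; the chord is D-F#-A-C#.
The figure 43 means second inversion — the fifth is in the bass.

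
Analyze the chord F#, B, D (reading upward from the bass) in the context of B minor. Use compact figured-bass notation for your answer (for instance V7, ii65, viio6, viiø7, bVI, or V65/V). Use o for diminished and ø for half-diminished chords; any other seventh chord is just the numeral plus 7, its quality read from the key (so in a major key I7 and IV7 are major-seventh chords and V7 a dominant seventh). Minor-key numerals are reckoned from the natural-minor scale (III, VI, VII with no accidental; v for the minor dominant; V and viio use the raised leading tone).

The pitches B-D-F# form a minor triad rooted on B.
B is scale degree 1 in B minor, and a minor triad on that degree is written i.
With F# in the bass the chord is in second inversion, so the figured bass is 64.

i64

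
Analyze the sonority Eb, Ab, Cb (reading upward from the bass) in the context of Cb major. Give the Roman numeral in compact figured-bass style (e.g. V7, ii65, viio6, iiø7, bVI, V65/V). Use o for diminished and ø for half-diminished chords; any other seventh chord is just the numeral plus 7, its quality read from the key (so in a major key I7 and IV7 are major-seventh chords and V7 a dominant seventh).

vi64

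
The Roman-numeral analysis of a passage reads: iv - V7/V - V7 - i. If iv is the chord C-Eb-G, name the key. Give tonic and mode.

G minor

The chord Cm is a minor triad rooted on C; its label is iv.
iv on C implies C is the subdominant; that puts the tonic at G, and the lowercase numeral fits minor mode.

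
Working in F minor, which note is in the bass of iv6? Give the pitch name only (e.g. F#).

Db

iv in F minor has root Bb; the chord is Bb-Db-F.
The figure 6 means first inversion — the third is in the bass.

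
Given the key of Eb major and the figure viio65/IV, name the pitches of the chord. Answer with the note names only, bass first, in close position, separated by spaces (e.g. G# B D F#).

The slash marks an applied leading-tone chord: viio of IV. In Eb major, IV is Ab, so the leading tone to it is G, a half step below.
Building a fully diminished seventh chord on G gives G-Bb-Db-Fb.
With the 65 figure the chord is in first inversion; from the bass Bb upward in close position it reads Bb-Db-Fb-G.

Bb Db Fb G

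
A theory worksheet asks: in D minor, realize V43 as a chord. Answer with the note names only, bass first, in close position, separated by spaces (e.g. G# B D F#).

E G A C#

In D minor, the fifth degree is A. The dominant is major (leading tone raised), so V is a dominant seventh chord.
That chord is spelled A-C#-E-G.
The figured bass 43 indicates second inversion, placing the fifth (E) in the bass: E-G-A-C#.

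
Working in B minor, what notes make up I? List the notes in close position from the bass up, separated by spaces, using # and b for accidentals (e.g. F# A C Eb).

Scale degree 1 in B minor is B; here the chord built on it is altered to a major triad. I is the major tonic (Picardy third), borrowed from the parallel major.
So the chord is B-D#-F#, a major triad.

B D# F#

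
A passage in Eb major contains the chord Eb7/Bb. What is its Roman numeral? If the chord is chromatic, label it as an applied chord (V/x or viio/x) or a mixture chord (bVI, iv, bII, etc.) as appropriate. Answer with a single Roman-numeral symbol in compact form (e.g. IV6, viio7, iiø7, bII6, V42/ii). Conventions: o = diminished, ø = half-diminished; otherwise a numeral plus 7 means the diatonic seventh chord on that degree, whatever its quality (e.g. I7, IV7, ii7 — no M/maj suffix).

The pitches Eb-G-Bb-Db form a dominant seventh chord rooted on Eb.
Eb is not a diatonic chord root with this quality in Eb major, but it lies a perfect fifth above Ab (IV), so the chord functions as an applied dominant of IV.
With Bb in the bass the chord is in second inversion, so the figured bass is 43.

V43/IV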